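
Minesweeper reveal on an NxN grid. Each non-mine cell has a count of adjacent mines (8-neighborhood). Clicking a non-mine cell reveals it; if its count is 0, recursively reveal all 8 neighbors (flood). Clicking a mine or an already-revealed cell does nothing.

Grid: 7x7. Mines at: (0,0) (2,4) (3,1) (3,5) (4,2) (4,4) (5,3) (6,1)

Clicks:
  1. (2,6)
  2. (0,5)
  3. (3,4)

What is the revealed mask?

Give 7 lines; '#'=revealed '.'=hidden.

Answer: .######
.######
.###.##
....#..
.......
.......
.......

Derivation:
Click 1 (2,6) count=1: revealed 1 new [(2,6)] -> total=1
Click 2 (0,5) count=0: revealed 16 new [(0,1) (0,2) (0,3) (0,4) (0,5) (0,6) (1,1) (1,2) (1,3) (1,4) (1,5) (1,6) (2,1) (2,2) (2,3) (2,5)] -> total=17
Click 3 (3,4) count=3: revealed 1 new [(3,4)] -> total=18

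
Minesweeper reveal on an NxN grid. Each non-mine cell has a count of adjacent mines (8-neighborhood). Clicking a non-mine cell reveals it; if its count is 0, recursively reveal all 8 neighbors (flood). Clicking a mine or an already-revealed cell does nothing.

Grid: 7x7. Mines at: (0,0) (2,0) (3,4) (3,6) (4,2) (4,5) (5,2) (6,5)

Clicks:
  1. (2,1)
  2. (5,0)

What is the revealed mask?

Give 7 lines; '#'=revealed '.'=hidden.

Click 1 (2,1) count=1: revealed 1 new [(2,1)] -> total=1
Click 2 (5,0) count=0: revealed 8 new [(3,0) (3,1) (4,0) (4,1) (5,0) (5,1) (6,0) (6,1)] -> total=9

Answer: .......
.......
.#.....
##.....
##.....
##.....
##.....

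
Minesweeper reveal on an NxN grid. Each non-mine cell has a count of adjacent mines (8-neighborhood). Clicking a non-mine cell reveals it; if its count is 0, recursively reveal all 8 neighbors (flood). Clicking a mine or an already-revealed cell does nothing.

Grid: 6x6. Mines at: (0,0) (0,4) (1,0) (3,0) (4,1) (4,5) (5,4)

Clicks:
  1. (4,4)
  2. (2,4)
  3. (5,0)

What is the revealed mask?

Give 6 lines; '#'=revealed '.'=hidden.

Click 1 (4,4) count=2: revealed 1 new [(4,4)] -> total=1
Click 2 (2,4) count=0: revealed 20 new [(0,1) (0,2) (0,3) (1,1) (1,2) (1,3) (1,4) (1,5) (2,1) (2,2) (2,3) (2,4) (2,5) (3,1) (3,2) (3,3) (3,4) (3,5) (4,2) (4,3)] -> total=21
Click 3 (5,0) count=1: revealed 1 new [(5,0)] -> total=22

Answer: .###..
.#####
.#####
.#####
..###.
#.....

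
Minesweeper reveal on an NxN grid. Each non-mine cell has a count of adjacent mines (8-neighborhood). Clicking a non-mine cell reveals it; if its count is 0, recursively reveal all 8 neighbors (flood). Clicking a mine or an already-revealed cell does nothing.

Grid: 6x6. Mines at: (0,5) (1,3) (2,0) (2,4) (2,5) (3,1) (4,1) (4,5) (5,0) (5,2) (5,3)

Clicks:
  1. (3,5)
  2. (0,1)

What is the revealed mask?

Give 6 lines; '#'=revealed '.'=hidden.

Click 1 (3,5) count=3: revealed 1 new [(3,5)] -> total=1
Click 2 (0,1) count=0: revealed 6 new [(0,0) (0,1) (0,2) (1,0) (1,1) (1,2)] -> total=7

Answer: ###...
###...
......
.....#
......
......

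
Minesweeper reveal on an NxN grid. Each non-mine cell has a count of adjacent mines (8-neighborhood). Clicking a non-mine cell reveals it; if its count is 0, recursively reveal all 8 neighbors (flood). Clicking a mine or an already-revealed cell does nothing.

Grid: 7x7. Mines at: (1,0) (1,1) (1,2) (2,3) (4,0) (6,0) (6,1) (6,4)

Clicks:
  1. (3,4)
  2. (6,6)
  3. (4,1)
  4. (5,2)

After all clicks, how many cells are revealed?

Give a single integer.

Click 1 (3,4) count=1: revealed 1 new [(3,4)] -> total=1
Click 2 (6,6) count=0: revealed 30 new [(0,3) (0,4) (0,5) (0,6) (1,3) (1,4) (1,5) (1,6) (2,4) (2,5) (2,6) (3,1) (3,2) (3,3) (3,5) (3,6) (4,1) (4,2) (4,3) (4,4) (4,5) (4,6) (5,1) (5,2) (5,3) (5,4) (5,5) (5,6) (6,5) (6,6)] -> total=31
Click 3 (4,1) count=1: revealed 0 new [(none)] -> total=31
Click 4 (5,2) count=1: revealed 0 new [(none)] -> total=31

Answer: 31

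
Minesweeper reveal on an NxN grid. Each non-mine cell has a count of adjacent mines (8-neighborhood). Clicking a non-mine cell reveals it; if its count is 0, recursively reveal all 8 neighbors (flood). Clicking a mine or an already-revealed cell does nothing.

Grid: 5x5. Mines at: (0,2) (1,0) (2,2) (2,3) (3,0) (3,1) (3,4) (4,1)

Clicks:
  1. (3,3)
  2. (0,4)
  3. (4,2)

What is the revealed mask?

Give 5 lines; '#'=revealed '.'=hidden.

Answer: ...##
...##
.....
...#.
..#..

Derivation:
Click 1 (3,3) count=3: revealed 1 new [(3,3)] -> total=1
Click 2 (0,4) count=0: revealed 4 new [(0,3) (0,4) (1,3) (1,4)] -> total=5
Click 3 (4,2) count=2: revealed 1 new [(4,2)] -> total=6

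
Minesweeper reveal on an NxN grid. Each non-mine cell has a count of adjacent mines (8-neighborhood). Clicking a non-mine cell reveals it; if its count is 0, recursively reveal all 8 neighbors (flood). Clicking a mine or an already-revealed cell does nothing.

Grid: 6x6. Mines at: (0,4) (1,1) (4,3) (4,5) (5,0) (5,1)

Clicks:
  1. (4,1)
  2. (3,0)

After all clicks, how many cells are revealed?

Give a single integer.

Answer: 9

Derivation:
Click 1 (4,1) count=2: revealed 1 new [(4,1)] -> total=1
Click 2 (3,0) count=0: revealed 8 new [(2,0) (2,1) (2,2) (3,0) (3,1) (3,2) (4,0) (4,2)] -> total=9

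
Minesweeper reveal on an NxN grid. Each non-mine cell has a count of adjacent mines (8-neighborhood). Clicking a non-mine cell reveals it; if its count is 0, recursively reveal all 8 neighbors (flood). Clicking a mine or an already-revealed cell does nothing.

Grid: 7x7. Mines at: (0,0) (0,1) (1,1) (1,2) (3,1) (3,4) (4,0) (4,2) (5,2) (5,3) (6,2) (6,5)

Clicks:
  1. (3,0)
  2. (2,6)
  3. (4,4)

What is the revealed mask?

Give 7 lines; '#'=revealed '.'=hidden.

Answer: ...####
...####
...####
#....##
....###
.....##
.......

Derivation:
Click 1 (3,0) count=2: revealed 1 new [(3,0)] -> total=1
Click 2 (2,6) count=0: revealed 18 new [(0,3) (0,4) (0,5) (0,6) (1,3) (1,4) (1,5) (1,6) (2,3) (2,4) (2,5) (2,6) (3,5) (3,6) (4,5) (4,6) (5,5) (5,6)] -> total=19
Click 3 (4,4) count=2: revealed 1 new [(4,4)] -> total=20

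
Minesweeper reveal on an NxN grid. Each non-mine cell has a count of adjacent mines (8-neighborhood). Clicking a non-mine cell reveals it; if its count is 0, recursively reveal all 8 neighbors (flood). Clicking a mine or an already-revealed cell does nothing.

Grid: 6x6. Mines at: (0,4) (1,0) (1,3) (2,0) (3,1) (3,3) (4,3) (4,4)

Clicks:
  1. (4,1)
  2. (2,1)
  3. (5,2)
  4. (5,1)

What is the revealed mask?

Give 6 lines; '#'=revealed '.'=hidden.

Click 1 (4,1) count=1: revealed 1 new [(4,1)] -> total=1
Click 2 (2,1) count=3: revealed 1 new [(2,1)] -> total=2
Click 3 (5,2) count=1: revealed 1 new [(5,2)] -> total=3
Click 4 (5,1) count=0: revealed 4 new [(4,0) (4,2) (5,0) (5,1)] -> total=7

Answer: ......
......
.#....
......
###...
###...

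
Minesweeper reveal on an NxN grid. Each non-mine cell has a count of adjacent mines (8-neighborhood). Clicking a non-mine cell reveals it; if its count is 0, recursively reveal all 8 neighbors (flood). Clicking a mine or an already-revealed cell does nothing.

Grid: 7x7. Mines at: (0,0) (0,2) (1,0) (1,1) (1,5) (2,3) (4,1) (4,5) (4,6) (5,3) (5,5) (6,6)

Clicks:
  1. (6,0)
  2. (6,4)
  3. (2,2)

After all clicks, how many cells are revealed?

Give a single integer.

Answer: 8

Derivation:
Click 1 (6,0) count=0: revealed 6 new [(5,0) (5,1) (5,2) (6,0) (6,1) (6,2)] -> total=6
Click 2 (6,4) count=2: revealed 1 new [(6,4)] -> total=7
Click 3 (2,2) count=2: revealed 1 new [(2,2)] -> total=8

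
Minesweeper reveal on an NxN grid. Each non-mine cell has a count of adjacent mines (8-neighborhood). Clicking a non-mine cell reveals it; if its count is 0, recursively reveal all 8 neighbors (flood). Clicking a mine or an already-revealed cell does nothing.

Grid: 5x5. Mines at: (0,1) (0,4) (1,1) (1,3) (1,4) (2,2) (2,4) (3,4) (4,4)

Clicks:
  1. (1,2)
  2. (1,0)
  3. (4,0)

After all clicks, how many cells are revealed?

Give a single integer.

Click 1 (1,2) count=4: revealed 1 new [(1,2)] -> total=1
Click 2 (1,0) count=2: revealed 1 new [(1,0)] -> total=2
Click 3 (4,0) count=0: revealed 10 new [(2,0) (2,1) (3,0) (3,1) (3,2) (3,3) (4,0) (4,1) (4,2) (4,3)] -> total=12

Answer: 12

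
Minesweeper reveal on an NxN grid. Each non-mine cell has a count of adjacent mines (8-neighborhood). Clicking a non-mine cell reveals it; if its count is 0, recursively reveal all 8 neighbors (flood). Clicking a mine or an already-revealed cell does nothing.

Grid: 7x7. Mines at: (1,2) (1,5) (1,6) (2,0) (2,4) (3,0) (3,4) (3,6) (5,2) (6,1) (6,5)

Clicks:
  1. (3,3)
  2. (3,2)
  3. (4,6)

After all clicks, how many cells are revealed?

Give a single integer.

Answer: 10

Derivation:
Click 1 (3,3) count=2: revealed 1 new [(3,3)] -> total=1
Click 2 (3,2) count=0: revealed 8 new [(2,1) (2,2) (2,3) (3,1) (3,2) (4,1) (4,2) (4,3)] -> total=9
Click 3 (4,6) count=1: revealed 1 new [(4,6)] -> total=10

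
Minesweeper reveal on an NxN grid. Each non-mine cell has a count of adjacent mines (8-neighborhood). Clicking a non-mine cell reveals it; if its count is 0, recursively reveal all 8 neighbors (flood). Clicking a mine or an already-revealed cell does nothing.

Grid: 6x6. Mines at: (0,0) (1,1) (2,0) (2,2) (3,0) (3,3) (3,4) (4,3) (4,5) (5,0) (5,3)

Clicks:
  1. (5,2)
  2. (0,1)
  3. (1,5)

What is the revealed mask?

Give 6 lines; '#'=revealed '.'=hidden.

Click 1 (5,2) count=2: revealed 1 new [(5,2)] -> total=1
Click 2 (0,1) count=2: revealed 1 new [(0,1)] -> total=2
Click 3 (1,5) count=0: revealed 11 new [(0,2) (0,3) (0,4) (0,5) (1,2) (1,3) (1,4) (1,5) (2,3) (2,4) (2,5)] -> total=13

Answer: .#####
..####
...###
......
......
..#...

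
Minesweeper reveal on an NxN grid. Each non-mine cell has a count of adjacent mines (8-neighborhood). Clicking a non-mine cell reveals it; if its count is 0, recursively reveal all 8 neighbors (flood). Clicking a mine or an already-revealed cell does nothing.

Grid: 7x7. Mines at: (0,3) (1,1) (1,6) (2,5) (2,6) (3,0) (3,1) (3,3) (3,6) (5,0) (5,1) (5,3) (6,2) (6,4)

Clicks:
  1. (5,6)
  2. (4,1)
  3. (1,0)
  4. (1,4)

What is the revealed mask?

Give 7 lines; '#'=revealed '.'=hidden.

Click 1 (5,6) count=0: revealed 6 new [(4,5) (4,6) (5,5) (5,6) (6,5) (6,6)] -> total=6
Click 2 (4,1) count=4: revealed 1 new [(4,1)] -> total=7
Click 3 (1,0) count=1: revealed 1 new [(1,0)] -> total=8
Click 4 (1,4) count=2: revealed 1 new [(1,4)] -> total=9

Answer: .......
#...#..
.......
.......
.#...##
.....##
.....##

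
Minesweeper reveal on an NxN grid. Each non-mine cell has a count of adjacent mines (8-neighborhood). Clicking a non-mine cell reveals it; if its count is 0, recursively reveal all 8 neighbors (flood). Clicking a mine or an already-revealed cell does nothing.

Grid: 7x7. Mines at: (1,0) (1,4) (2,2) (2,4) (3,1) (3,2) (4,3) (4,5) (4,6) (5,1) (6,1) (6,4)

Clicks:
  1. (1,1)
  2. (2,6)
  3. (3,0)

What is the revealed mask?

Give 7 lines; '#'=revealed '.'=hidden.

Answer: .....##
.#...##
.....##
#....##
.......
.......
.......

Derivation:
Click 1 (1,1) count=2: revealed 1 new [(1,1)] -> total=1
Click 2 (2,6) count=0: revealed 8 new [(0,5) (0,6) (1,5) (1,6) (2,5) (2,6) (3,5) (3,6)] -> total=9
Click 3 (3,0) count=1: revealed 1 new [(3,0)] -> total=10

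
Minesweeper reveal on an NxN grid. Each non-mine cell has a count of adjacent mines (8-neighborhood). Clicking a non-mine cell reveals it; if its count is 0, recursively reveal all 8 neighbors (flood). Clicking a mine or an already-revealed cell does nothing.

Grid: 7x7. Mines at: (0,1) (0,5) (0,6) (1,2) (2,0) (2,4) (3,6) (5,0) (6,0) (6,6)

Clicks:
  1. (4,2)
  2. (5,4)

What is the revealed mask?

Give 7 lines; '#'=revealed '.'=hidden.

Click 1 (4,2) count=0: revealed 23 new [(2,1) (2,2) (2,3) (3,1) (3,2) (3,3) (3,4) (3,5) (4,1) (4,2) (4,3) (4,4) (4,5) (5,1) (5,2) (5,3) (5,4) (5,5) (6,1) (6,2) (6,3) (6,4) (6,5)] -> total=23
Click 2 (5,4) count=0: revealed 0 new [(none)] -> total=23

Answer: .......
.......
.###...
.#####.
.#####.
.#####.
.#####.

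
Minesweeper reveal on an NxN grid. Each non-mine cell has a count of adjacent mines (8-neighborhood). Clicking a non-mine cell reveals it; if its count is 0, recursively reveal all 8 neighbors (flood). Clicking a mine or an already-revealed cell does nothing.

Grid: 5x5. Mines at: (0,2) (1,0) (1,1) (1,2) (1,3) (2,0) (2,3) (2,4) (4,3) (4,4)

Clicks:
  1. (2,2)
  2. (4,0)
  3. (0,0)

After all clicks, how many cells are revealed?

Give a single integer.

Answer: 8

Derivation:
Click 1 (2,2) count=4: revealed 1 new [(2,2)] -> total=1
Click 2 (4,0) count=0: revealed 6 new [(3,0) (3,1) (3,2) (4,0) (4,1) (4,2)] -> total=7
Click 3 (0,0) count=2: revealed 1 new [(0,0)] -> total=8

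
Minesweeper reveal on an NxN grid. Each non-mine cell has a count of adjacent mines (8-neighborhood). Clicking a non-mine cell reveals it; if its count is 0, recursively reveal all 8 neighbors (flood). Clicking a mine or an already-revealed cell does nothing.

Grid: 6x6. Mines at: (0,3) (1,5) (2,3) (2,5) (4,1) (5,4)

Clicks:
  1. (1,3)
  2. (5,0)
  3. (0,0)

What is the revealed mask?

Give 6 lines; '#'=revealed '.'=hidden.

Click 1 (1,3) count=2: revealed 1 new [(1,3)] -> total=1
Click 2 (5,0) count=1: revealed 1 new [(5,0)] -> total=2
Click 3 (0,0) count=0: revealed 12 new [(0,0) (0,1) (0,2) (1,0) (1,1) (1,2) (2,0) (2,1) (2,2) (3,0) (3,1) (3,2)] -> total=14

Answer: ###...
####..
###...
###...
......
#.....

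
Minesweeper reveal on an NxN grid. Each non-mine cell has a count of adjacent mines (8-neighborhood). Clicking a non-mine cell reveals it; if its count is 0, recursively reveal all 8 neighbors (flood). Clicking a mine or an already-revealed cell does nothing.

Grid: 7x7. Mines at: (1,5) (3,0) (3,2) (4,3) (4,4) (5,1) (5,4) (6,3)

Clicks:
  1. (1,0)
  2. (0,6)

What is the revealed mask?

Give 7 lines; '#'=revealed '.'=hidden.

Click 1 (1,0) count=0: revealed 15 new [(0,0) (0,1) (0,2) (0,3) (0,4) (1,0) (1,1) (1,2) (1,3) (1,4) (2,0) (2,1) (2,2) (2,3) (2,4)] -> total=15
Click 2 (0,6) count=1: revealed 1 new [(0,6)] -> total=16

Answer: #####.#
#####..
#####..
.......
.......
.......
.......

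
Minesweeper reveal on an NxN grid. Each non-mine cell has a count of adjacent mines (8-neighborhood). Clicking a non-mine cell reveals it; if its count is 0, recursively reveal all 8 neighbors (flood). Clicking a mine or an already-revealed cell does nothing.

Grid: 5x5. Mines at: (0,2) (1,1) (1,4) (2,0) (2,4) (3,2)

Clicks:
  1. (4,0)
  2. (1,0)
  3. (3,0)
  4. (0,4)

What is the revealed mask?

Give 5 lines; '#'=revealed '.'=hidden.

Answer: ....#
#....
.....
##...
##...

Derivation:
Click 1 (4,0) count=0: revealed 4 new [(3,0) (3,1) (4,0) (4,1)] -> total=4
Click 2 (1,0) count=2: revealed 1 new [(1,0)] -> total=5
Click 3 (3,0) count=1: revealed 0 new [(none)] -> total=5
Click 4 (0,4) count=1: revealed 1 new [(0,4)] -> total=6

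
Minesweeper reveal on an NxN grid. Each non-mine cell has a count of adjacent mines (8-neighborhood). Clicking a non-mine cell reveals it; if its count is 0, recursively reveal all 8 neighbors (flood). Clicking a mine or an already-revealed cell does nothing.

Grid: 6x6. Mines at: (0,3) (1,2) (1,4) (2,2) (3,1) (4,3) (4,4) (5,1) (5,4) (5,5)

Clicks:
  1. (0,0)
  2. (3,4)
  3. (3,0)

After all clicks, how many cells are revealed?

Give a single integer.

Click 1 (0,0) count=0: revealed 6 new [(0,0) (0,1) (1,0) (1,1) (2,0) (2,1)] -> total=6
Click 2 (3,4) count=2: revealed 1 new [(3,4)] -> total=7
Click 3 (3,0) count=1: revealed 1 new [(3,0)] -> total=8

Answer: 8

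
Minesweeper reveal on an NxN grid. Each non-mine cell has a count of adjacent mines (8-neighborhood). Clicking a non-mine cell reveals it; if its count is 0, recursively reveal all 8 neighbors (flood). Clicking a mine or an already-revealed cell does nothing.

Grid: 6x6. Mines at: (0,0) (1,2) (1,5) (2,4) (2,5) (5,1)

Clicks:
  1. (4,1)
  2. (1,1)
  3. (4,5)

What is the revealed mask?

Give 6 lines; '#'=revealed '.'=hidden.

Answer: ......
##....
####..
######
######
..####

Derivation:
Click 1 (4,1) count=1: revealed 1 new [(4,1)] -> total=1
Click 2 (1,1) count=2: revealed 1 new [(1,1)] -> total=2
Click 3 (4,5) count=0: revealed 20 new [(1,0) (2,0) (2,1) (2,2) (2,3) (3,0) (3,1) (3,2) (3,3) (3,4) (3,5) (4,0) (4,2) (4,3) (4,4) (4,5) (5,2) (5,3) (5,4) (5,5)] -> total=22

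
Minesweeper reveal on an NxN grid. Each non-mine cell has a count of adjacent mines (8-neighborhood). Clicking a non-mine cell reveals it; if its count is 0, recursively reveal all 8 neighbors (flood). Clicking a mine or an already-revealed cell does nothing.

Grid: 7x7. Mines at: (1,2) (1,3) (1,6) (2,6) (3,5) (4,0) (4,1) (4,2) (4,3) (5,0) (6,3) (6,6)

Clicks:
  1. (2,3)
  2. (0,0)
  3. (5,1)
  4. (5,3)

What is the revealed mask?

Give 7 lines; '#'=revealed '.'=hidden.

Answer: ##.....
##.....
##.#...
##.....
.......
.#.#...
.......

Derivation:
Click 1 (2,3) count=2: revealed 1 new [(2,3)] -> total=1
Click 2 (0,0) count=0: revealed 8 new [(0,0) (0,1) (1,0) (1,1) (2,0) (2,1) (3,0) (3,1)] -> total=9
Click 3 (5,1) count=4: revealed 1 new [(5,1)] -> total=10
Click 4 (5,3) count=3: revealed 1 new [(5,3)] -> total=11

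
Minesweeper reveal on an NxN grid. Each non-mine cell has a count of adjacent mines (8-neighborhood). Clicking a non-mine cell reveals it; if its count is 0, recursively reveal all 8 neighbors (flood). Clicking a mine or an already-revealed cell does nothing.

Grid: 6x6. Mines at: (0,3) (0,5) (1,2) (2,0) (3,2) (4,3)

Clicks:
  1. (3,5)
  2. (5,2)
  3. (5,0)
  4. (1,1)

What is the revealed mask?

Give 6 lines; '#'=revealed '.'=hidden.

Answer: ......
.#.###
...###
##.###
###.##
###.##

Derivation:
Click 1 (3,5) count=0: revealed 13 new [(1,3) (1,4) (1,5) (2,3) (2,4) (2,5) (3,3) (3,4) (3,5) (4,4) (4,5) (5,4) (5,5)] -> total=13
Click 2 (5,2) count=1: revealed 1 new [(5,2)] -> total=14
Click 3 (5,0) count=0: revealed 7 new [(3,0) (3,1) (4,0) (4,1) (4,2) (5,0) (5,1)] -> total=21
Click 4 (1,1) count=2: revealed 1 new [(1,1)] -> total=22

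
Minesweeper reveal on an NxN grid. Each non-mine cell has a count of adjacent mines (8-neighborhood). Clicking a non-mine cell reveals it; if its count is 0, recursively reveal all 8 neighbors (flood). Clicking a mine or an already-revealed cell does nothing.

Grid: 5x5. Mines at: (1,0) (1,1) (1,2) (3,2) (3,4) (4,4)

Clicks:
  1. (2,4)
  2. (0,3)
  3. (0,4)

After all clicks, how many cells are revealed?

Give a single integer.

Click 1 (2,4) count=1: revealed 1 new [(2,4)] -> total=1
Click 2 (0,3) count=1: revealed 1 new [(0,3)] -> total=2
Click 3 (0,4) count=0: revealed 4 new [(0,4) (1,3) (1,4) (2,3)] -> total=6

Answer: 6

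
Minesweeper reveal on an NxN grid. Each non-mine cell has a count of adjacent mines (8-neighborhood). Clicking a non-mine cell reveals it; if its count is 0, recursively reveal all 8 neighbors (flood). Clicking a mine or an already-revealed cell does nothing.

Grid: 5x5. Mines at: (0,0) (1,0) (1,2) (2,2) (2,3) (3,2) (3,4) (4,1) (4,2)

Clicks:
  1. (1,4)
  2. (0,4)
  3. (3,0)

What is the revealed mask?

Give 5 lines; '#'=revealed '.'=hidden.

Click 1 (1,4) count=1: revealed 1 new [(1,4)] -> total=1
Click 2 (0,4) count=0: revealed 3 new [(0,3) (0,4) (1,3)] -> total=4
Click 3 (3,0) count=1: revealed 1 new [(3,0)] -> total=5

Answer: ...##
...##
.....
#....
.....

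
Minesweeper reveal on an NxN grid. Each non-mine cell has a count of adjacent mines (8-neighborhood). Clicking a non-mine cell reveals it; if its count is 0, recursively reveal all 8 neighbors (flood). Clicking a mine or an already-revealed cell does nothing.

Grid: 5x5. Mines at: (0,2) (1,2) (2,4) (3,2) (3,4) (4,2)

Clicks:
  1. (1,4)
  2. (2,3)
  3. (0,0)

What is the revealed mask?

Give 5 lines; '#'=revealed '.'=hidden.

Click 1 (1,4) count=1: revealed 1 new [(1,4)] -> total=1
Click 2 (2,3) count=4: revealed 1 new [(2,3)] -> total=2
Click 3 (0,0) count=0: revealed 10 new [(0,0) (0,1) (1,0) (1,1) (2,0) (2,1) (3,0) (3,1) (4,0) (4,1)] -> total=12

Answer: ##...
##..#
##.#.
##...
##...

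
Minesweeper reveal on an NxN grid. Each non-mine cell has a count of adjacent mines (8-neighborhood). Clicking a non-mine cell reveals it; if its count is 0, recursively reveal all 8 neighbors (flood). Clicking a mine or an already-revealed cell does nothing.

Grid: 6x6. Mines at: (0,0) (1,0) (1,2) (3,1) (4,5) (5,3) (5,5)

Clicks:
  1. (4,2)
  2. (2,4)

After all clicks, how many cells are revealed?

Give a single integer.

Click 1 (4,2) count=2: revealed 1 new [(4,2)] -> total=1
Click 2 (2,4) count=0: revealed 16 new [(0,3) (0,4) (0,5) (1,3) (1,4) (1,5) (2,2) (2,3) (2,4) (2,5) (3,2) (3,3) (3,4) (3,5) (4,3) (4,4)] -> total=17

Answer: 17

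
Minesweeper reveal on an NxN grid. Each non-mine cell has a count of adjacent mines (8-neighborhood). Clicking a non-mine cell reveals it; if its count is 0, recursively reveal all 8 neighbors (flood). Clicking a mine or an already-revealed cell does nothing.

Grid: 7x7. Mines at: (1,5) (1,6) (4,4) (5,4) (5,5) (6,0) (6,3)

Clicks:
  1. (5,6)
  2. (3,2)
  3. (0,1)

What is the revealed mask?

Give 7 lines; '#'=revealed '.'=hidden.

Answer: #####..
#####..
#####..
#####..
####...
####..#
.......

Derivation:
Click 1 (5,6) count=1: revealed 1 new [(5,6)] -> total=1
Click 2 (3,2) count=0: revealed 28 new [(0,0) (0,1) (0,2) (0,3) (0,4) (1,0) (1,1) (1,2) (1,3) (1,4) (2,0) (2,1) (2,2) (2,3) (2,4) (3,0) (3,1) (3,2) (3,3) (3,4) (4,0) (4,1) (4,2) (4,3) (5,0) (5,1) (5,2) (5,3)] -> total=29
Click 3 (0,1) count=0: revealed 0 new [(none)] -> total=29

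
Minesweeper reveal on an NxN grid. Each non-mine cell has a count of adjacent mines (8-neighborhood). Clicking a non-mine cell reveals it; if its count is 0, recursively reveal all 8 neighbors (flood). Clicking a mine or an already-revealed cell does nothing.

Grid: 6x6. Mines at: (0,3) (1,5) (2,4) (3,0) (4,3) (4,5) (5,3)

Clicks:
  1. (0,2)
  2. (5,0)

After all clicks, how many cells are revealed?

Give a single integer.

Click 1 (0,2) count=1: revealed 1 new [(0,2)] -> total=1
Click 2 (5,0) count=0: revealed 6 new [(4,0) (4,1) (4,2) (5,0) (5,1) (5,2)] -> total=7

Answer: 7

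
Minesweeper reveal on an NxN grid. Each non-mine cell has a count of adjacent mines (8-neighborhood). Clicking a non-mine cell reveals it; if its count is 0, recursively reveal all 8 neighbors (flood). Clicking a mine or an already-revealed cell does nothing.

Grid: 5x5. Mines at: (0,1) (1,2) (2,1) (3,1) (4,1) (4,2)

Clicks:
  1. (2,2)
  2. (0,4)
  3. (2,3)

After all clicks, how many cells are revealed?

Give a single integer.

Answer: 11

Derivation:
Click 1 (2,2) count=3: revealed 1 new [(2,2)] -> total=1
Click 2 (0,4) count=0: revealed 10 new [(0,3) (0,4) (1,3) (1,4) (2,3) (2,4) (3,3) (3,4) (4,3) (4,4)] -> total=11
Click 3 (2,3) count=1: revealed 0 new [(none)] -> total=11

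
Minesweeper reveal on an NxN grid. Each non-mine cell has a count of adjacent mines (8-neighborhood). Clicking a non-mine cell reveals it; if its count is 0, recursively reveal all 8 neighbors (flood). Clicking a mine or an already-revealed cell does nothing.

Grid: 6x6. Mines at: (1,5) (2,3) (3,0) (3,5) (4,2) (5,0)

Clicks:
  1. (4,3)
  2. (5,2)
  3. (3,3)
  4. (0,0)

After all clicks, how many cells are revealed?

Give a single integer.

Click 1 (4,3) count=1: revealed 1 new [(4,3)] -> total=1
Click 2 (5,2) count=1: revealed 1 new [(5,2)] -> total=2
Click 3 (3,3) count=2: revealed 1 new [(3,3)] -> total=3
Click 4 (0,0) count=0: revealed 13 new [(0,0) (0,1) (0,2) (0,3) (0,4) (1,0) (1,1) (1,2) (1,3) (1,4) (2,0) (2,1) (2,2)] -> total=16

Answer: 16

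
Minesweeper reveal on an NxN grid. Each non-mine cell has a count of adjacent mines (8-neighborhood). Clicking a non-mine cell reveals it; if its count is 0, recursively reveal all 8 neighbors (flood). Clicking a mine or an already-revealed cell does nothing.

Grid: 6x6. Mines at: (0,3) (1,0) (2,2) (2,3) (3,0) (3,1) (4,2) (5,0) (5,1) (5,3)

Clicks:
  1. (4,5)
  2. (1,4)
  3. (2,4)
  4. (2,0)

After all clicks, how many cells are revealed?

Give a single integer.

Answer: 13

Derivation:
Click 1 (4,5) count=0: revealed 12 new [(0,4) (0,5) (1,4) (1,5) (2,4) (2,5) (3,4) (3,5) (4,4) (4,5) (5,4) (5,5)] -> total=12
Click 2 (1,4) count=2: revealed 0 new [(none)] -> total=12
Click 3 (2,4) count=1: revealed 0 new [(none)] -> total=12
Click 4 (2,0) count=3: revealed 1 new [(2,0)] -> total=13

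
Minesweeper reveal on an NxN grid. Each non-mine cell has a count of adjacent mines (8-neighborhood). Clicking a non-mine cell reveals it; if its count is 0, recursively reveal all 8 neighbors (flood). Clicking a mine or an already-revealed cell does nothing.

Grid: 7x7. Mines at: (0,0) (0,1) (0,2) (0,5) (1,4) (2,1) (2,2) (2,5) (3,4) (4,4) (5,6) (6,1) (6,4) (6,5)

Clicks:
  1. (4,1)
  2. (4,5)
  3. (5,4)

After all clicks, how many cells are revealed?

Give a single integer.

Answer: 14

Derivation:
Click 1 (4,1) count=0: revealed 12 new [(3,0) (3,1) (3,2) (3,3) (4,0) (4,1) (4,2) (4,3) (5,0) (5,1) (5,2) (5,3)] -> total=12
Click 2 (4,5) count=3: revealed 1 new [(4,5)] -> total=13
Click 3 (5,4) count=3: revealed 1 new [(5,4)] -> total=14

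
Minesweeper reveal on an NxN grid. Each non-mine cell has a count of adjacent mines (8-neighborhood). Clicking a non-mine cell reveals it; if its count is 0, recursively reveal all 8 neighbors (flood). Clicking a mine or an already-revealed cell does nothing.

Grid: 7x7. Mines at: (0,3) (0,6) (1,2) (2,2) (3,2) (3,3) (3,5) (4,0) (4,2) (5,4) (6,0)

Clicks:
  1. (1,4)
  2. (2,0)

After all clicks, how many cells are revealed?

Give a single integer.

Click 1 (1,4) count=1: revealed 1 new [(1,4)] -> total=1
Click 2 (2,0) count=0: revealed 8 new [(0,0) (0,1) (1,0) (1,1) (2,0) (2,1) (3,0) (3,1)] -> total=9

Answer: 9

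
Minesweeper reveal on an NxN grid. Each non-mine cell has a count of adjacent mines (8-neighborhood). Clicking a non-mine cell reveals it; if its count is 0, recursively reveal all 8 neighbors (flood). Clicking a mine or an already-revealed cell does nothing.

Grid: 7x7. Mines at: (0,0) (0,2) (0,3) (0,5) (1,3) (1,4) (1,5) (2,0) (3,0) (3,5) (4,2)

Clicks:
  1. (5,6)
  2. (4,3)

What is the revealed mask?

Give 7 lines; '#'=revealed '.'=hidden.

Answer: .......
.......
.......
.......
##.####
#######
#######

Derivation:
Click 1 (5,6) count=0: revealed 20 new [(4,0) (4,1) (4,3) (4,4) (4,5) (4,6) (5,0) (5,1) (5,2) (5,3) (5,4) (5,5) (5,6) (6,0) (6,1) (6,2) (6,3) (6,4) (6,5) (6,6)] -> total=20
Click 2 (4,3) count=1: revealed 0 new [(none)] -> total=20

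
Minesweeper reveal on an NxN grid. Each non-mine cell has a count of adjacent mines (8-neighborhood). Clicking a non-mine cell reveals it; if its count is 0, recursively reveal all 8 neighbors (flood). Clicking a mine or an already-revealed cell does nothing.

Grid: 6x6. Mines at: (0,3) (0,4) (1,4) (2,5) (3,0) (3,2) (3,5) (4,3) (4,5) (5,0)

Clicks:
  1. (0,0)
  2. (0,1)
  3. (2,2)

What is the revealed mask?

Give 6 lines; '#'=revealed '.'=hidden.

Answer: ###...
###...
###...
......
......
......

Derivation:
Click 1 (0,0) count=0: revealed 9 new [(0,0) (0,1) (0,2) (1,0) (1,1) (1,2) (2,0) (2,1) (2,2)] -> total=9
Click 2 (0,1) count=0: revealed 0 new [(none)] -> total=9
Click 3 (2,2) count=1: revealed 0 new [(none)] -> total=9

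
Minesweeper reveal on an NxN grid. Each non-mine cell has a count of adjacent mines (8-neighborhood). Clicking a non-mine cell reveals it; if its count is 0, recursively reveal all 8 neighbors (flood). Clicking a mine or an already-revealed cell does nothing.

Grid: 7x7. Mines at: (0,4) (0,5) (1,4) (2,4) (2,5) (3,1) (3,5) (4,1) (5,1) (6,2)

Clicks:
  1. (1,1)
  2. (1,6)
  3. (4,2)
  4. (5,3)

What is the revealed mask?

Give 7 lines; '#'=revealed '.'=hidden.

Answer: ####...
####..#
####...
.......
..#....
...#...
.......

Derivation:
Click 1 (1,1) count=0: revealed 12 new [(0,0) (0,1) (0,2) (0,3) (1,0) (1,1) (1,2) (1,3) (2,0) (2,1) (2,2) (2,3)] -> total=12
Click 2 (1,6) count=2: revealed 1 new [(1,6)] -> total=13
Click 3 (4,2) count=3: revealed 1 new [(4,2)] -> total=14
Click 4 (5,3) count=1: revealed 1 new [(5,3)] -> total=15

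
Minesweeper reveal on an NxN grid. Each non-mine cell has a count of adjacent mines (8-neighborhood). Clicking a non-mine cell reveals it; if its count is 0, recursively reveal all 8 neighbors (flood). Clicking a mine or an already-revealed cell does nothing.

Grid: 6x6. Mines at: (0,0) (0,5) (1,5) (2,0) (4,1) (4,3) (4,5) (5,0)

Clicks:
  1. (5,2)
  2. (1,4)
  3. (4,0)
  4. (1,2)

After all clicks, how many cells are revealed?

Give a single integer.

Answer: 18

Derivation:
Click 1 (5,2) count=2: revealed 1 new [(5,2)] -> total=1
Click 2 (1,4) count=2: revealed 1 new [(1,4)] -> total=2
Click 3 (4,0) count=2: revealed 1 new [(4,0)] -> total=3
Click 4 (1,2) count=0: revealed 15 new [(0,1) (0,2) (0,3) (0,4) (1,1) (1,2) (1,3) (2,1) (2,2) (2,3) (2,4) (3,1) (3,2) (3,3) (3,4)] -> total=18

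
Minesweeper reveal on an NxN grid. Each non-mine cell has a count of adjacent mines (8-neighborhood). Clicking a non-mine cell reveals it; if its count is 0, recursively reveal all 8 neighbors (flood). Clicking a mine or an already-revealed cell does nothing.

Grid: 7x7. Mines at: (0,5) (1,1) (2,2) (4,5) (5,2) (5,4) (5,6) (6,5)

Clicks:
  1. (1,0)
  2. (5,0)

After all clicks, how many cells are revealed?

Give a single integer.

Answer: 11

Derivation:
Click 1 (1,0) count=1: revealed 1 new [(1,0)] -> total=1
Click 2 (5,0) count=0: revealed 10 new [(2,0) (2,1) (3,0) (3,1) (4,0) (4,1) (5,0) (5,1) (6,0) (6,1)] -> total=11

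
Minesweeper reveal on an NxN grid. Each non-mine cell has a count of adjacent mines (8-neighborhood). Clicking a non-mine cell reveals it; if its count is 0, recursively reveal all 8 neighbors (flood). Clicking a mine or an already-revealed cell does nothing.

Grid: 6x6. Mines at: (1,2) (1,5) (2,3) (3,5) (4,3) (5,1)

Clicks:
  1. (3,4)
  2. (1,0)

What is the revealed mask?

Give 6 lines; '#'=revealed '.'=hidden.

Click 1 (3,4) count=3: revealed 1 new [(3,4)] -> total=1
Click 2 (1,0) count=0: revealed 13 new [(0,0) (0,1) (1,0) (1,1) (2,0) (2,1) (2,2) (3,0) (3,1) (3,2) (4,0) (4,1) (4,2)] -> total=14

Answer: ##....
##....
###...
###.#.
###...
......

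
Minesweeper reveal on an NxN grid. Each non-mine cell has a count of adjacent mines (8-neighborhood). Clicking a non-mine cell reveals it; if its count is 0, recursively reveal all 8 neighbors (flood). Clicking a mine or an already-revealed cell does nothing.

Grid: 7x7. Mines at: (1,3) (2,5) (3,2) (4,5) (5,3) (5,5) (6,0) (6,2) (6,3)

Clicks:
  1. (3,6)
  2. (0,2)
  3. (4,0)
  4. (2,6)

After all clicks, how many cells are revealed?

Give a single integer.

Answer: 17

Derivation:
Click 1 (3,6) count=2: revealed 1 new [(3,6)] -> total=1
Click 2 (0,2) count=1: revealed 1 new [(0,2)] -> total=2
Click 3 (4,0) count=0: revealed 14 new [(0,0) (0,1) (1,0) (1,1) (1,2) (2,0) (2,1) (2,2) (3,0) (3,1) (4,0) (4,1) (5,0) (5,1)] -> total=16
Click 4 (2,6) count=1: revealed 1 new [(2,6)] -> total=17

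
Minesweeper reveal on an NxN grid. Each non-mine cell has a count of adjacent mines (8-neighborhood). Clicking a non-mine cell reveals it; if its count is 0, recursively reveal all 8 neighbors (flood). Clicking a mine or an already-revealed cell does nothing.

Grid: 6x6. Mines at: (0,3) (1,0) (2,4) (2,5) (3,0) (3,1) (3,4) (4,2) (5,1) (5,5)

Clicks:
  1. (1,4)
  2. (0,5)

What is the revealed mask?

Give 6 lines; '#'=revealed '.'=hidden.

Answer: ....##
....##
......
......
......
......

Derivation:
Click 1 (1,4) count=3: revealed 1 new [(1,4)] -> total=1
Click 2 (0,5) count=0: revealed 3 new [(0,4) (0,5) (1,5)] -> total=4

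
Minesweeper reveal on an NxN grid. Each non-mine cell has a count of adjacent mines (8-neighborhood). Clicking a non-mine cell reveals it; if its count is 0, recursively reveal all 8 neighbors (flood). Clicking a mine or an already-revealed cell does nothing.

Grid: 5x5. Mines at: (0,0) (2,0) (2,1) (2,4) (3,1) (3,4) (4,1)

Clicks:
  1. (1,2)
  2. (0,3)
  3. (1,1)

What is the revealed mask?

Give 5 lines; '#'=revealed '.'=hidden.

Click 1 (1,2) count=1: revealed 1 new [(1,2)] -> total=1
Click 2 (0,3) count=0: revealed 7 new [(0,1) (0,2) (0,3) (0,4) (1,1) (1,3) (1,4)] -> total=8
Click 3 (1,1) count=3: revealed 0 new [(none)] -> total=8

Answer: .####
.####
.....
.....
.....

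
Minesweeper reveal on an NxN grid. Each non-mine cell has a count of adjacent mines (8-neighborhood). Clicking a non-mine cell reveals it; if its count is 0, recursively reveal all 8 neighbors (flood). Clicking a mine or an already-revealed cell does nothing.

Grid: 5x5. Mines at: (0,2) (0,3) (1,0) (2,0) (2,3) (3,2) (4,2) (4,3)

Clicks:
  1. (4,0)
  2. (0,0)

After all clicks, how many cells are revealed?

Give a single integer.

Answer: 5

Derivation:
Click 1 (4,0) count=0: revealed 4 new [(3,0) (3,1) (4,0) (4,1)] -> total=4
Click 2 (0,0) count=1: revealed 1 new [(0,0)] -> total=5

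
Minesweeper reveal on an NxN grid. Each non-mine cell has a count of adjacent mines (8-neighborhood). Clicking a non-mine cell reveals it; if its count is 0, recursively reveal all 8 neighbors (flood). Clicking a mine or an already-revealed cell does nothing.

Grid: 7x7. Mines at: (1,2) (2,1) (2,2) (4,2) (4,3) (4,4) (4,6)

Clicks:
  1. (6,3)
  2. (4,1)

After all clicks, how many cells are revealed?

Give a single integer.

Answer: 18

Derivation:
Click 1 (6,3) count=0: revealed 18 new [(3,0) (3,1) (4,0) (4,1) (5,0) (5,1) (5,2) (5,3) (5,4) (5,5) (5,6) (6,0) (6,1) (6,2) (6,3) (6,4) (6,5) (6,6)] -> total=18
Click 2 (4,1) count=1: revealed 0 new [(none)] -> total=18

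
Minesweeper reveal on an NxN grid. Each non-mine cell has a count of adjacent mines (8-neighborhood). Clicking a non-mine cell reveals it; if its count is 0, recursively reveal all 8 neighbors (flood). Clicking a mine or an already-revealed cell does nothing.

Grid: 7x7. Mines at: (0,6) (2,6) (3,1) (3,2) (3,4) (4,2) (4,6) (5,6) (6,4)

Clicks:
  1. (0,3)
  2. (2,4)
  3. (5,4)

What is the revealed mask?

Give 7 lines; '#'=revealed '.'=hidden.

Answer: ######.
######.
######.
.......
.......
....#..
.......

Derivation:
Click 1 (0,3) count=0: revealed 18 new [(0,0) (0,1) (0,2) (0,3) (0,4) (0,5) (1,0) (1,1) (1,2) (1,3) (1,4) (1,5) (2,0) (2,1) (2,2) (2,3) (2,4) (2,5)] -> total=18
Click 2 (2,4) count=1: revealed 0 new [(none)] -> total=18
Click 3 (5,4) count=1: revealed 1 new [(5,4)] -> total=19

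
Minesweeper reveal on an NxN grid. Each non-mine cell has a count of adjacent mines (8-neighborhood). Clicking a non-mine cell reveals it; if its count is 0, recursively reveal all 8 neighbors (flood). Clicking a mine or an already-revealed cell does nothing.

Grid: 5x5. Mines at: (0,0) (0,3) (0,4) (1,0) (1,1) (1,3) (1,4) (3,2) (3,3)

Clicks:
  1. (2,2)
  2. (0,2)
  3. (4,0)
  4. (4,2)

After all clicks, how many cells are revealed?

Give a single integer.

Answer: 9

Derivation:
Click 1 (2,2) count=4: revealed 1 new [(2,2)] -> total=1
Click 2 (0,2) count=3: revealed 1 new [(0,2)] -> total=2
Click 3 (4,0) count=0: revealed 6 new [(2,0) (2,1) (3,0) (3,1) (4,0) (4,1)] -> total=8
Click 4 (4,2) count=2: revealed 1 new [(4,2)] -> total=9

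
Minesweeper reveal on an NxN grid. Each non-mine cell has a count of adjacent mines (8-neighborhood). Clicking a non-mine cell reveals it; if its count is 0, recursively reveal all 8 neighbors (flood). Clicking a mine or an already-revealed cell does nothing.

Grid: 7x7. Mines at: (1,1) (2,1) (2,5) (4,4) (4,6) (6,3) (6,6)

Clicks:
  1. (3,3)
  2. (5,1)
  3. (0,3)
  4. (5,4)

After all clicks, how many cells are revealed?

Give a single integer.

Click 1 (3,3) count=1: revealed 1 new [(3,3)] -> total=1
Click 2 (5,1) count=0: revealed 14 new [(3,0) (3,1) (3,2) (4,0) (4,1) (4,2) (4,3) (5,0) (5,1) (5,2) (5,3) (6,0) (6,1) (6,2)] -> total=15
Click 3 (0,3) count=0: revealed 14 new [(0,2) (0,3) (0,4) (0,5) (0,6) (1,2) (1,3) (1,4) (1,5) (1,6) (2,2) (2,3) (2,4) (3,4)] -> total=29
Click 4 (5,4) count=2: revealed 1 new [(5,4)] -> total=30

Answer: 30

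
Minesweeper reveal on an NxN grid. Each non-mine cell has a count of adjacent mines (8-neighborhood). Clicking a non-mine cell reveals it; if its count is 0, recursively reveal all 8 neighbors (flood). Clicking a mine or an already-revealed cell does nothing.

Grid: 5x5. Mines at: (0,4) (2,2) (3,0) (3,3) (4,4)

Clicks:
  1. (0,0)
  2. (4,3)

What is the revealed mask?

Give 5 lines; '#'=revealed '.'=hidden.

Answer: ####.
####.
##...
.....
...#.

Derivation:
Click 1 (0,0) count=0: revealed 10 new [(0,0) (0,1) (0,2) (0,3) (1,0) (1,1) (1,2) (1,3) (2,0) (2,1)] -> total=10
Click 2 (4,3) count=2: revealed 1 new [(4,3)] -> total=11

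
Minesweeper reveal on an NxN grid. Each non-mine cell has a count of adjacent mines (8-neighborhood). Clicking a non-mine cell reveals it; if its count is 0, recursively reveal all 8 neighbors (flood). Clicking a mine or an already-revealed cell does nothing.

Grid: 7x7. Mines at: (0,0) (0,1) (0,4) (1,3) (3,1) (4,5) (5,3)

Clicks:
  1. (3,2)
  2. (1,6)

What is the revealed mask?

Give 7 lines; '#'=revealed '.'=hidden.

Click 1 (3,2) count=1: revealed 1 new [(3,2)] -> total=1
Click 2 (1,6) count=0: revealed 11 new [(0,5) (0,6) (1,4) (1,5) (1,6) (2,4) (2,5) (2,6) (3,4) (3,5) (3,6)] -> total=12

Answer: .....##
....###
....###
..#.###
.......
.......
.......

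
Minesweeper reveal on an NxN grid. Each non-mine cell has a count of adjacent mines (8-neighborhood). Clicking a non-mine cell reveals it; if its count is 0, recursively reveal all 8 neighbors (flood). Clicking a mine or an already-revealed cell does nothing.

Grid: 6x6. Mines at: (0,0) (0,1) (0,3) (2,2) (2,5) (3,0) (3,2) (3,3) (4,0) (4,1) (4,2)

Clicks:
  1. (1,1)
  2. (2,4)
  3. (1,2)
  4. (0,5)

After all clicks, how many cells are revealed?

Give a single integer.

Answer: 7

Derivation:
Click 1 (1,1) count=3: revealed 1 new [(1,1)] -> total=1
Click 2 (2,4) count=2: revealed 1 new [(2,4)] -> total=2
Click 3 (1,2) count=3: revealed 1 new [(1,2)] -> total=3
Click 4 (0,5) count=0: revealed 4 new [(0,4) (0,5) (1,4) (1,5)] -> total=7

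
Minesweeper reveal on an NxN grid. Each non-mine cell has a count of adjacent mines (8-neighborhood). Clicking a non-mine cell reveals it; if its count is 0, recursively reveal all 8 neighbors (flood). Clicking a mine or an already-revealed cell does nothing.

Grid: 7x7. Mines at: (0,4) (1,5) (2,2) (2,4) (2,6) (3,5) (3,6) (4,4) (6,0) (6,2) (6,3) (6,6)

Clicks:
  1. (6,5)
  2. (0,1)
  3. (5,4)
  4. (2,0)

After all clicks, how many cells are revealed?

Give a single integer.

Click 1 (6,5) count=1: revealed 1 new [(6,5)] -> total=1
Click 2 (0,1) count=0: revealed 22 new [(0,0) (0,1) (0,2) (0,3) (1,0) (1,1) (1,2) (1,3) (2,0) (2,1) (3,0) (3,1) (3,2) (3,3) (4,0) (4,1) (4,2) (4,3) (5,0) (5,1) (5,2) (5,3)] -> total=23
Click 3 (5,4) count=2: revealed 1 new [(5,4)] -> total=24
Click 4 (2,0) count=0: revealed 0 new [(none)] -> total=24

Answer: 24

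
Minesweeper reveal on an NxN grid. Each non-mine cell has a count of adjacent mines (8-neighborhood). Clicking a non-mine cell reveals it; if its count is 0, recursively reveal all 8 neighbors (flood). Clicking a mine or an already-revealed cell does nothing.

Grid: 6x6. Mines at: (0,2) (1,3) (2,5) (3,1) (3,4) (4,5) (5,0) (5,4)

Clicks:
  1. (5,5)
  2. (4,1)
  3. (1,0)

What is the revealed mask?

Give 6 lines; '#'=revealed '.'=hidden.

Answer: ##....
##....
##....
......
.#....
.....#

Derivation:
Click 1 (5,5) count=2: revealed 1 new [(5,5)] -> total=1
Click 2 (4,1) count=2: revealed 1 new [(4,1)] -> total=2
Click 3 (1,0) count=0: revealed 6 new [(0,0) (0,1) (1,0) (1,1) (2,0) (2,1)] -> total=8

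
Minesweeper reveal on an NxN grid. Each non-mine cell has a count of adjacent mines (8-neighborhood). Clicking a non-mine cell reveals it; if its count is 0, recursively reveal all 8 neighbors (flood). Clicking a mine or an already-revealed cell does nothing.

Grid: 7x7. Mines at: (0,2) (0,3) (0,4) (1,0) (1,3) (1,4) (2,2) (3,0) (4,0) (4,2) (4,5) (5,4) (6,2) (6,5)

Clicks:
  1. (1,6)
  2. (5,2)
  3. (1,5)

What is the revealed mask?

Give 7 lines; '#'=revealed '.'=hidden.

Click 1 (1,6) count=0: revealed 8 new [(0,5) (0,6) (1,5) (1,6) (2,5) (2,6) (3,5) (3,6)] -> total=8
Click 2 (5,2) count=2: revealed 1 new [(5,2)] -> total=9
Click 3 (1,5) count=2: revealed 0 new [(none)] -> total=9

Answer: .....##
.....##
.....##
.....##
.......
..#....
.......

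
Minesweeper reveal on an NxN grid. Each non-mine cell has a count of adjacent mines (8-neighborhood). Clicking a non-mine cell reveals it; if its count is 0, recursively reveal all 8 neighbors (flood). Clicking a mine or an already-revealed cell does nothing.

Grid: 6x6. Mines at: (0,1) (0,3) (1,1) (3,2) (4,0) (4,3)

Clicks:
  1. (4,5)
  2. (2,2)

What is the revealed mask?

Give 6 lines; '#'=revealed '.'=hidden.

Click 1 (4,5) count=0: revealed 15 new [(0,4) (0,5) (1,3) (1,4) (1,5) (2,3) (2,4) (2,5) (3,3) (3,4) (3,5) (4,4) (4,5) (5,4) (5,5)] -> total=15
Click 2 (2,2) count=2: revealed 1 new [(2,2)] -> total=16

Answer: ....##
...###
..####
...###
....##
....##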